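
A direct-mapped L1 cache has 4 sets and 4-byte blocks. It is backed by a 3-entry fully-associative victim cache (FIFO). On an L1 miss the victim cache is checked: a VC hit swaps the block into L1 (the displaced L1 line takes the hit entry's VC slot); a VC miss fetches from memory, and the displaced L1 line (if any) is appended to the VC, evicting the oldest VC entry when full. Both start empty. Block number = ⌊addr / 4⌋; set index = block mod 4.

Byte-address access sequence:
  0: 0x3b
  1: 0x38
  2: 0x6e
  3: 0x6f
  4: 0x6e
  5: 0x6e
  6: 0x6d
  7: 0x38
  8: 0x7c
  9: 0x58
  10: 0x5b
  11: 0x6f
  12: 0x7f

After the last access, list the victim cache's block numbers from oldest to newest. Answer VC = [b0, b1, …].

VC = [27, 14]

0: 0x3b (blk 14, set 2) → MISS  vc=[]
1: 0x38 (blk 14, set 2) → L1-HIT  vc=[]
2: 0x6e (blk 27, set 3) → MISS  vc=[]
3: 0x6f (blk 27, set 3) → L1-HIT  vc=[]
4: 0x6e (blk 27, set 3) → L1-HIT  vc=[]
5: 0x6e (blk 27, set 3) → L1-HIT  vc=[]
6: 0x6d (blk 27, set 3) → L1-HIT  vc=[]
7: 0x38 (blk 14, set 2) → L1-HIT  vc=[]
8: 0x7c (blk 31, set 3) → MISS  vc=[27]
9: 0x58 (blk 22, set 2) → MISS  vc=[27, 14]
10: 0x5b (blk 22, set 2) → L1-HIT  vc=[27, 14]
11: 0x6f (blk 27, set 3) → VC-HIT  vc=[31, 14]
12: 0x7f (blk 31, set 3) → VC-HIT  vc=[27, 14]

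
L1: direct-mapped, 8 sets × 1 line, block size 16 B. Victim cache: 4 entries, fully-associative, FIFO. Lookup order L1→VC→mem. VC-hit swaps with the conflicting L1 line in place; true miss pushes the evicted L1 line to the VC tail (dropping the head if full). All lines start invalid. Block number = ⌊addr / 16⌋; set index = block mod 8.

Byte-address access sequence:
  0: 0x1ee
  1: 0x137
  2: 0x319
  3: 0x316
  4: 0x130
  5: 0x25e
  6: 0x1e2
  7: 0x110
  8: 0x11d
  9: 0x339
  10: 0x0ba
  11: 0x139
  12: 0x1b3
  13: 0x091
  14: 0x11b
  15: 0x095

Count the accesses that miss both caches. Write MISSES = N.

#0 0x1ee→b30/s6 MISS; vc=[]
#1 0x137→b19/s3 MISS; vc=[]
#2 0x319→b49/s1 MISS; vc=[]
#3 0x316→b49/s1 L1-HIT; vc=[]
#4 0x130→b19/s3 L1-HIT; vc=[]
#5 0x25e→b37/s5 MISS; vc=[]
#6 0x1e2→b30/s6 L1-HIT; vc=[]
#7 0x110→b17/s1 MISS; vc=[49]
#8 0x11d→b17/s1 L1-HIT; vc=[49]
#9 0x339→b51/s3 MISS; vc=[49,19]
#10 0xba→b11/s3 MISS; vc=[49,19,51]
#11 0x139→b19/s3 VC-HIT; vc=[49,11,51]
#12 0x1b3→b27/s3 MISS; vc=[49,11,51,19]
#13 0x91→b9/s1 MISS; vc=[11,51,19,17]
#14 0x11b→b17/s1 VC-HIT; vc=[11,51,19,9]
#15 0x95→b9/s1 VC-HIT; vc=[11,51,19,17]

MISSES = 9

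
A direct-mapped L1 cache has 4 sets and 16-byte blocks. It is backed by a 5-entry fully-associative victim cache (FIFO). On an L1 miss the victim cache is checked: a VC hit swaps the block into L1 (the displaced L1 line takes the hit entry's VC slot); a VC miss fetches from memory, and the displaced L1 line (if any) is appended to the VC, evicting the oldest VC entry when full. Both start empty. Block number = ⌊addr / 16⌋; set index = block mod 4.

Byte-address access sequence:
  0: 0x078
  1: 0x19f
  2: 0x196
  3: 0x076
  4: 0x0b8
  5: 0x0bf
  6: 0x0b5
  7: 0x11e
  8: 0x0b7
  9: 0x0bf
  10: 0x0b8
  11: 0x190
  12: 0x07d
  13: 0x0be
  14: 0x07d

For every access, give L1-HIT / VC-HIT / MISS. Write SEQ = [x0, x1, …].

SEQ = [MISS, MISS, L1-HIT, L1-HIT, MISS, L1-HIT, L1-HIT, MISS, L1-HIT, L1-HIT, L1-HIT, VC-HIT, VC-HIT, VC-HIT, VC-HIT]

  [0] addr=0x78 blk=7 s=3: MISS | VC []
  [1] addr=0x19f blk=25 s=1: MISS | VC []
  [2] addr=0x196 blk=25 s=1: L1-HIT | VC []
  [3] addr=0x76 blk=7 s=3: L1-HIT | VC []
  [4] addr=0xb8 blk=11 s=3: MISS | VC [7]
  [5] addr=0xbf blk=11 s=3: L1-HIT | VC [7]
  [6] addr=0xb5 blk=11 s=3: L1-HIT | VC [7]
  [7] addr=0x11e blk=17 s=1: MISS | VC [7, 25]
  [8] addr=0xb7 blk=11 s=3: L1-HIT | VC [7, 25]
  [9] addr=0xbf blk=11 s=3: L1-HIT | VC [7, 25]
  [10] addr=0xb8 blk=11 s=3: L1-HIT | VC [7, 25]
  [11] addr=0x190 blk=25 s=1: VC-HIT | VC [7, 17]
  [12] addr=0x7d blk=7 s=3: VC-HIT | VC [11, 17]
  [13] addr=0xbe blk=11 s=3: VC-HIT | VC [7, 17]
  [14] addr=0x7d blk=7 s=3: VC-HIT | VC [11, 17]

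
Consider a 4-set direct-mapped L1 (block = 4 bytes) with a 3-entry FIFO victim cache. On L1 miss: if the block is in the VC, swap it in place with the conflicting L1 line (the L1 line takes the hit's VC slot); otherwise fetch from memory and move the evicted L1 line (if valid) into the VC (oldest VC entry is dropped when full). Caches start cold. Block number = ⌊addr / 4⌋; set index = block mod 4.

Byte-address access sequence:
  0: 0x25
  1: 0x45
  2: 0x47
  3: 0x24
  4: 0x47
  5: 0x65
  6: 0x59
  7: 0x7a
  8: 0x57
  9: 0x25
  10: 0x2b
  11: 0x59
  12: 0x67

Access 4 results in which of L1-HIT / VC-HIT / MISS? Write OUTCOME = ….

OUTCOME = VC-HIT

0: 0x25 (blk 9, set 1) → MISS  vc=[]
1: 0x45 (blk 17, set 1) → MISS  vc=[9]
2: 0x47 (blk 17, set 1) → L1-HIT  vc=[9]
3: 0x24 (blk 9, set 1) → VC-HIT  vc=[17]
4: 0x47 (blk 17, set 1) → VC-HIT  vc=[9]
5: 0x65 (blk 25, set 1) → MISS  vc=[9, 17]
6: 0x59 (blk 22, set 2) → MISS  vc=[9, 17]
7: 0x7a (blk 30, set 2) → MISS  vc=[9, 17, 22]
8: 0x57 (blk 21, set 1) → MISS  vc=[17, 22, 25]
9: 0x25 (blk 9, set 1) → MISS  vc=[22, 25, 21]
10: 0x2b (blk 10, set 2) → MISS  vc=[25, 21, 30]
11: 0x59 (blk 22, set 2) → MISS  vc=[21, 30, 10]
12: 0x67 (blk 25, set 1) → MISS  vc=[30, 10, 9]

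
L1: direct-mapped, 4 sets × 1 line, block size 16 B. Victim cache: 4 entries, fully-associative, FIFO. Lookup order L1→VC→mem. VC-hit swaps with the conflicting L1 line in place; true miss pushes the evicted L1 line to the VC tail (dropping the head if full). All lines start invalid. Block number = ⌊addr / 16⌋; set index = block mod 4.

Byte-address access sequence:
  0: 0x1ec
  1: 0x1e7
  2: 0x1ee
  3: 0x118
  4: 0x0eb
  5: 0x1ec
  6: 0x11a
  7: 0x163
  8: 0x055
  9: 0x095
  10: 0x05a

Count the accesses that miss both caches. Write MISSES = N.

MISSES = 6

  [0] addr=0x1ec blk=30 s=2: MISS | VC []
  [1] addr=0x1e7 blk=30 s=2: L1-HIT | VC []
  [2] addr=0x1ee blk=30 s=2: L1-HIT | VC []
  [3] addr=0x118 blk=17 s=1: MISS | VC []
  [4] addr=0xeb blk=14 s=2: MISS | VC [30]
  [5] addr=0x1ec blk=30 s=2: VC-HIT | VC [14]
  [6] addr=0x11a blk=17 s=1: L1-HIT | VC [14]
  [7] addr=0x163 blk=22 s=2: MISS | VC [14, 30]
  [8] addr=0x55 blk=5 s=1: MISS | VC [14, 30, 17]
  [9] addr=0x95 blk=9 s=1: MISS | VC [14, 30, 17, 5]
  [10] addr=0x5a blk=5 s=1: VC-HIT | VC [14, 30, 17, 9]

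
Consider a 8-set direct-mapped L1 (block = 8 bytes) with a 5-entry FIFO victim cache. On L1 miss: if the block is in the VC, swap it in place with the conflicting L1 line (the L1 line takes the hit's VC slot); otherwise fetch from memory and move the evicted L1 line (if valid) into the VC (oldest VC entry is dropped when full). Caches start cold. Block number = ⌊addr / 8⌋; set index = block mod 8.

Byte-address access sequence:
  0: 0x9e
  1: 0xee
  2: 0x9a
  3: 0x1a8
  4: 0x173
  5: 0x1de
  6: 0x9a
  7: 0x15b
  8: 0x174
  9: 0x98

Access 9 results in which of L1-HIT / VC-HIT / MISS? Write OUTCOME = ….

#0 0x9e→b19/s3 MISS; vc=[]
#1 0xee→b29/s5 MISS; vc=[]
#2 0x9a→b19/s3 L1-HIT; vc=[]
#3 0x1a8→b53/s5 MISS; vc=[29]
#4 0x173→b46/s6 MISS; vc=[29]
#5 0x1de→b59/s3 MISS; vc=[29,19]
#6 0x9a→b19/s3 VC-HIT; vc=[29,59]
#7 0x15b→b43/s3 MISS; vc=[29,59,19]
#8 0x174→b46/s6 L1-HIT; vc=[29,59,19]
#9 0x98→b19/s3 VC-HIT; vc=[29,59,43]

OUTCOME = VC-HIT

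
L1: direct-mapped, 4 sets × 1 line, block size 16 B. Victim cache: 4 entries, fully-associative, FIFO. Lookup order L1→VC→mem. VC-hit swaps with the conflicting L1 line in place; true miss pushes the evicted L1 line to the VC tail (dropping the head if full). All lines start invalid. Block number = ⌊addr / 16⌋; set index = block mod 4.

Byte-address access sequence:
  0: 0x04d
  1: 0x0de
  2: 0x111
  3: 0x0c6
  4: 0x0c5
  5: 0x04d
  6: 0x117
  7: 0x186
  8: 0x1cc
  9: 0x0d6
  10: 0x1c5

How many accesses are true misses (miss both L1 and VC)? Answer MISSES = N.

MISSES = 6

  [0] addr=0x4d blk=4 s=0: MISS | VC []
  [1] addr=0xde blk=13 s=1: MISS | VC []
  [2] addr=0x111 blk=17 s=1: MISS | VC [13]
  [3] addr=0xc6 blk=12 s=0: MISS | VC [13, 4]
  [4] addr=0xc5 blk=12 s=0: L1-HIT | VC [13, 4]
  [5] addr=0x4d blk=4 s=0: VC-HIT | VC [13, 12]
  [6] addr=0x117 blk=17 s=1: L1-HIT | VC [13, 12]
  [7] addr=0x186 blk=24 s=0: MISS | VC [13, 12, 4]
  [8] addr=0x1cc blk=28 s=0: MISS | VC [13, 12, 4, 24]
  [9] addr=0xd6 blk=13 s=1: VC-HIT | VC [17, 12, 4, 24]
  [10] addr=0x1c5 blk=28 s=0: L1-HIT | VC [17, 12, 4, 24]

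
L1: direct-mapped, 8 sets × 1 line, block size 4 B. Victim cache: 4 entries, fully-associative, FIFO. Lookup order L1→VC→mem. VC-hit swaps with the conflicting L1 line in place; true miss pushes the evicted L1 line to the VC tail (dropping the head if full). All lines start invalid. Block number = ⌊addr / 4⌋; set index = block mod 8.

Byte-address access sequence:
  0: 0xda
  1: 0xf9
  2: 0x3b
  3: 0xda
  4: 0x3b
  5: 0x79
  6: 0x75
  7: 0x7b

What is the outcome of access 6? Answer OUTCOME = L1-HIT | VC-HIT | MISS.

OUTCOME = MISS

#0 0xda→b54/s6 MISS; vc=[]
#1 0xf9→b62/s6 MISS; vc=[54]
#2 0x3b→b14/s6 MISS; vc=[54,62]
#3 0xda→b54/s6 VC-HIT; vc=[14,62]
#4 0x3b→b14/s6 VC-HIT; vc=[54,62]
#5 0x79→b30/s6 MISS; vc=[54,62,14]
#6 0x75→b29/s5 MISS; vc=[54,62,14]
#7 0x7b→b30/s6 L1-HIT; vc=[54,62,14]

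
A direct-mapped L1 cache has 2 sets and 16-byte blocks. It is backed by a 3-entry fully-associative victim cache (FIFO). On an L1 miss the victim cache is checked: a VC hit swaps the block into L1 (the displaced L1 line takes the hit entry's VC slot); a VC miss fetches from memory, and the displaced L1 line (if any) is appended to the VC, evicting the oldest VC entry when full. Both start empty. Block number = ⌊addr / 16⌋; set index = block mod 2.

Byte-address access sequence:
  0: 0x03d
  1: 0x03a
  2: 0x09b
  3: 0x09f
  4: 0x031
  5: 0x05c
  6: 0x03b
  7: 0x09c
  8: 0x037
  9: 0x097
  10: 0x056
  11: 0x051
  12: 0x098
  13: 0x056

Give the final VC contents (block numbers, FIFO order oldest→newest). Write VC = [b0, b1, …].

#0 0x3d→b3/s1 MISS; vc=[]
#1 0x3a→b3/s1 L1-HIT; vc=[]
#2 0x9b→b9/s1 MISS; vc=[3]
#3 0x9f→b9/s1 L1-HIT; vc=[3]
#4 0x31→b3/s1 VC-HIT; vc=[9]
#5 0x5c→b5/s1 MISS; vc=[9,3]
#6 0x3b→b3/s1 VC-HIT; vc=[9,5]
#7 0x9c→b9/s1 VC-HIT; vc=[3,5]
#8 0x37→b3/s1 VC-HIT; vc=[9,5]
#9 0x97→b9/s1 VC-HIT; vc=[3,5]
#10 0x56→b5/s1 VC-HIT; vc=[3,9]
#11 0x51→b5/s1 L1-HIT; vc=[3,9]
#12 0x98→b9/s1 VC-HIT; vc=[3,5]
#13 0x56→b5/s1 VC-HIT; vc=[3,9]

VC = [3, 9]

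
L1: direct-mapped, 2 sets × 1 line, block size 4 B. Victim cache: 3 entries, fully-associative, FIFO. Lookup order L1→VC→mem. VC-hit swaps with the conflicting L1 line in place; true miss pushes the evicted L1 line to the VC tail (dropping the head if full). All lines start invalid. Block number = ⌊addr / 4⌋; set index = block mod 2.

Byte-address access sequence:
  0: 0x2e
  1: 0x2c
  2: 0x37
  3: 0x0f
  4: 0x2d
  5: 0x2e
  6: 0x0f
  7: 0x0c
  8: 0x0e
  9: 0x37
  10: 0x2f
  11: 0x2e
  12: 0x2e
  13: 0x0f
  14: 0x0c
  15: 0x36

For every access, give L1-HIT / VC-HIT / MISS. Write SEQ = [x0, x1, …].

0: 0x2e (blk 11, set 1) → MISS  vc=[]
1: 0x2c (blk 11, set 1) → L1-HIT  vc=[]
2: 0x37 (blk 13, set 1) → MISS  vc=[11]
3: 0xf (blk 3, set 1) → MISS  vc=[11, 13]
4: 0x2d (blk 11, set 1) → VC-HIT  vc=[3, 13]
5: 0x2e (blk 11, set 1) → L1-HIT  vc=[3, 13]
6: 0xf (blk 3, set 1) → VC-HIT  vc=[11, 13]
7: 0xc (blk 3, set 1) → L1-HIT  vc=[11, 13]
8: 0xe (blk 3, set 1) → L1-HIT  vc=[11, 13]
9: 0x37 (blk 13, set 1) → VC-HIT  vc=[11, 3]
10: 0x2f (blk 11, set 1) → VC-HIT  vc=[13, 3]
11: 0x2e (blk 11, set 1) → L1-HIT  vc=[13, 3]
12: 0x2e (blk 11, set 1) → L1-HIT  vc=[13, 3]
13: 0xf (blk 3, set 1) → VC-HIT  vc=[13, 11]
14: 0xc (blk 3, set 1) → L1-HIT  vc=[13, 11]
15: 0x36 (blk 13, set 1) → VC-HIT  vc=[3, 11]

SEQ = [MISS, L1-HIT, MISS, MISS, VC-HIT, L1-HIT, VC-HIT, L1-HIT, L1-HIT, VC-HIT, VC-HIT, L1-HIT, L1-HIT, VC-HIT, L1-HIT, VC-HIT]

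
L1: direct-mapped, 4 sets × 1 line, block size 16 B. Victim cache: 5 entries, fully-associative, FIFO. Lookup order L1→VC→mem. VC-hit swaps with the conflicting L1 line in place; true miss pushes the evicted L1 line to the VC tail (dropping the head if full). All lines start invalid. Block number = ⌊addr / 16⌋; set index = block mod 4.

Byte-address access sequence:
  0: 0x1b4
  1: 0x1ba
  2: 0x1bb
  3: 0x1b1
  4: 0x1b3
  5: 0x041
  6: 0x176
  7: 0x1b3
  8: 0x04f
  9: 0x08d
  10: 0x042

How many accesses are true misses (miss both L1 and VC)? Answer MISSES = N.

#0 0x1b4→b27/s3 MISS; vc=[]
#1 0x1ba→b27/s3 L1-HIT; vc=[]
#2 0x1bb→b27/s3 L1-HIT; vc=[]
#3 0x1b1→b27/s3 L1-HIT; vc=[]
#4 0x1b3→b27/s3 L1-HIT; vc=[]
#5 0x41→b4/s0 MISS; vc=[]
#6 0x176→b23/s3 MISS; vc=[27]
#7 0x1b3→b27/s3 VC-HIT; vc=[23]
#8 0x4f→b4/s0 L1-HIT; vc=[23]
#9 0x8d→b8/s0 MISS; vc=[23,4]
#10 0x42→b4/s0 VC-HIT; vc=[23,8]

MISSES = 4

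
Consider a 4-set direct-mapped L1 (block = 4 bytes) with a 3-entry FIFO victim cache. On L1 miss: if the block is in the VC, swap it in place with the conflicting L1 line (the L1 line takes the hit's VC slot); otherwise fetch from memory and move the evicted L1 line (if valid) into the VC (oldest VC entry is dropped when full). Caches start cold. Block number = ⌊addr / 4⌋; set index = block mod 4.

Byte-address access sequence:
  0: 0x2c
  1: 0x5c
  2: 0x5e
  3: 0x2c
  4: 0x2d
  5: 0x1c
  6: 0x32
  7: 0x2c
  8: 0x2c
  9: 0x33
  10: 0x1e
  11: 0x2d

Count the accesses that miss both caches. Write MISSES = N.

MISSES = 4

0: 0x2c (blk 11, set 3) → MISS  vc=[]
1: 0x5c (blk 23, set 3) → MISS  vc=[11]
2: 0x5e (blk 23, set 3) → L1-HIT  vc=[11]
3: 0x2c (blk 11, set 3) → VC-HIT  vc=[23]
4: 0x2d (blk 11, set 3) → L1-HIT  vc=[23]
5: 0x1c (blk 7, set 3) → MISS  vc=[23, 11]
6: 0x32 (blk 12, set 0) → MISS  vc=[23, 11]
7: 0x2c (blk 11, set 3) → VC-HIT  vc=[23, 7]
8: 0x2c (blk 11, set 3) → L1-HIT  vc=[23, 7]
9: 0x33 (blk 12, set 0) → L1-HIT  vc=[23, 7]
10: 0x1e (blk 7, set 3) → VC-HIT  vc=[23, 11]
11: 0x2d (blk 11, set 3) → VC-HIT  vc=[23, 7]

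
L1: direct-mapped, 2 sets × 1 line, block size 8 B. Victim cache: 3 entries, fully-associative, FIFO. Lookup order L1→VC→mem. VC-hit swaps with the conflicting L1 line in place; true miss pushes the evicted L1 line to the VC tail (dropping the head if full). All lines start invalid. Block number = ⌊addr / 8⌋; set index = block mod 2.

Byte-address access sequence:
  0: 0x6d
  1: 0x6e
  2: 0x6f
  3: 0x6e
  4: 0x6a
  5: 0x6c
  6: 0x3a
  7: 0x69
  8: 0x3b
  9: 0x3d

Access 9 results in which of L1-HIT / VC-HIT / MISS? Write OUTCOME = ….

0: 0x6d (blk 13, set 1) → MISS  vc=[]
1: 0x6e (blk 13, set 1) → L1-HIT  vc=[]
2: 0x6f (blk 13, set 1) → L1-HIT  vc=[]
3: 0x6e (blk 13, set 1) → L1-HIT  vc=[]
4: 0x6a (blk 13, set 1) → L1-HIT  vc=[]
5: 0x6c (blk 13, set 1) → L1-HIT  vc=[]
6: 0x3a (blk 7, set 1) → MISS  vc=[13]
7: 0x69 (blk 13, set 1) → VC-HIT  vc=[7]
8: 0x3b (blk 7, set 1) → VC-HIT  vc=[13]
9: 0x3d (blk 7, set 1) → L1-HIT  vc=[13]

OUTCOME = L1-HIT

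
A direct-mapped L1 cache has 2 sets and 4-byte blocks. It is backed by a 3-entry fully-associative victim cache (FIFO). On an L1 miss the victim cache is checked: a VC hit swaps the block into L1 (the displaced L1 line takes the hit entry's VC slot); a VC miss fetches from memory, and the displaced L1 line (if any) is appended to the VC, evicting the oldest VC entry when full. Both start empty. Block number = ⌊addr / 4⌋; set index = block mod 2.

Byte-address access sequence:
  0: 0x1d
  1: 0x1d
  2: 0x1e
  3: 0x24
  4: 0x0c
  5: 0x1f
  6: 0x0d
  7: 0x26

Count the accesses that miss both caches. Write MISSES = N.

MISSES = 3

#0 0x1d→b7/s1 MISS; vc=[]
#1 0x1d→b7/s1 L1-HIT; vc=[]
#2 0x1e→b7/s1 L1-HIT; vc=[]
#3 0x24→b9/s1 MISS; vc=[7]
#4 0xc→b3/s1 MISS; vc=[7,9]
#5 0x1f→b7/s1 VC-HIT; vc=[3,9]
#6 0xd→b3/s1 VC-HIT; vc=[7,9]
#7 0x26→b9/s1 VC-HIT; vc=[7,3]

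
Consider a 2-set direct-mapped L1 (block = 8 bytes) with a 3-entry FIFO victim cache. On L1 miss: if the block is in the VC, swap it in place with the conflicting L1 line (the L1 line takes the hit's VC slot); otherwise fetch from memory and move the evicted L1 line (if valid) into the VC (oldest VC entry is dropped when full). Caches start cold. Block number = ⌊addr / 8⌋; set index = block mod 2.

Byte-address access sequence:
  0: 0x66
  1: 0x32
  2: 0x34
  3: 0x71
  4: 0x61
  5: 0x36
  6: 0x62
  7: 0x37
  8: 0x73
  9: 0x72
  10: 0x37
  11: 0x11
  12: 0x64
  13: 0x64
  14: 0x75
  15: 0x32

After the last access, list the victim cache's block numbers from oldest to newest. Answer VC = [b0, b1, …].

  [0] addr=0x66 blk=12 s=0: MISS | VC []
  [1] addr=0x32 blk=6 s=0: MISS | VC [12]
  [2] addr=0x34 blk=6 s=0: L1-HIT | VC [12]
  [3] addr=0x71 blk=14 s=0: MISS | VC [12, 6]
  [4] addr=0x61 blk=12 s=0: VC-HIT | VC [14, 6]
  [5] addr=0x36 blk=6 s=0: VC-HIT | VC [14, 12]
  [6] addr=0x62 blk=12 s=0: VC-HIT | VC [14, 6]
  [7] addr=0x37 blk=6 s=0: VC-HIT | VC [14, 12]
  [8] addr=0x73 blk=14 s=0: VC-HIT | VC [6, 12]
  [9] addr=0x72 blk=14 s=0: L1-HIT | VC [6, 12]
  [10] addr=0x37 blk=6 s=0: VC-HIT | VC [14, 12]
  [11] addr=0x11 blk=2 s=0: MISS | VC [14, 12, 6]
  [12] addr=0x64 blk=12 s=0: VC-HIT | VC [14, 2, 6]
  [13] addr=0x64 blk=12 s=0: L1-HIT | VC [14, 2, 6]
  [14] addr=0x75 blk=14 s=0: VC-HIT | VC [12, 2, 6]
  [15] addr=0x32 blk=6 s=0: VC-HIT | VC [12, 2, 14]

VC = [12, 2, 14]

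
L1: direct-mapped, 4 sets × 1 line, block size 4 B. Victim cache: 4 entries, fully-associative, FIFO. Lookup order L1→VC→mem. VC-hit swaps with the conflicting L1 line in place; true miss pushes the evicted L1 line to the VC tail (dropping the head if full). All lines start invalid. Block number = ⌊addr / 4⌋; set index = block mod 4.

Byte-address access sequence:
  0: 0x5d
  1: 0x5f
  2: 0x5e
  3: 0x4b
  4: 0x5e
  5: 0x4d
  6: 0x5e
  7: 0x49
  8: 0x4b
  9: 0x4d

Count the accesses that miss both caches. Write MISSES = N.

MISSES = 3

0: 0x5d (blk 23, set 3) → MISS  vc=[]
1: 0x5f (blk 23, set 3) → L1-HIT  vc=[]
2: 0x5e (blk 23, set 3) → L1-HIT  vc=[]
3: 0x4b (blk 18, set 2) → MISS  vc=[]
4: 0x5e (blk 23, set 3) → L1-HIT  vc=[]
5: 0x4d (blk 19, set 3) → MISS  vc=[23]
6: 0x5e (blk 23, set 3) → VC-HIT  vc=[19]
7: 0x49 (blk 18, set 2) → L1-HIT  vc=[19]
8: 0x4b (blk 18, set 2) → L1-HIT  vc=[19]
9: 0x4d (blk 19, set 3) → VC-HIT  vc=[23]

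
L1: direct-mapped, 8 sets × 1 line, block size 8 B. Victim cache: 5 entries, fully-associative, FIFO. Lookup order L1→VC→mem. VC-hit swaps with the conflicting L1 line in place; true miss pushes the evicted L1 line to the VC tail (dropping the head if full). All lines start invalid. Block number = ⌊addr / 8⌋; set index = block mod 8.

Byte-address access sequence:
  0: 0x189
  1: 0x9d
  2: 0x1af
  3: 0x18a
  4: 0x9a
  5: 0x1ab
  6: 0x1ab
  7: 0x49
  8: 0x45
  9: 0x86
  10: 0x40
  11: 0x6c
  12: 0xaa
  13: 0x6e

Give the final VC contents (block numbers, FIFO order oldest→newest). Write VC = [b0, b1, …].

VC = [49, 16, 53, 21]

#0 0x189→b49/s1 MISS; vc=[]
#1 0x9d→b19/s3 MISS; vc=[]
#2 0x1af→b53/s5 MISS; vc=[]
#3 0x18a→b49/s1 L1-HIT; vc=[]
#4 0x9a→b19/s3 L1-HIT; vc=[]
#5 0x1ab→b53/s5 L1-HIT; vc=[]
#6 0x1ab→b53/s5 L1-HIT; vc=[]
#7 0x49→b9/s1 MISS; vc=[49]
#8 0x45→b8/s0 MISS; vc=[49]
#9 0x86→b16/s0 MISS; vc=[49,8]
#10 0x40→b8/s0 VC-HIT; vc=[49,16]
#11 0x6c→b13/s5 MISS; vc=[49,16,53]
#12 0xaa→b21/s5 MISS; vc=[49,16,53,13]
#13 0x6e→b13/s5 VC-HIT; vc=[49,16,53,21]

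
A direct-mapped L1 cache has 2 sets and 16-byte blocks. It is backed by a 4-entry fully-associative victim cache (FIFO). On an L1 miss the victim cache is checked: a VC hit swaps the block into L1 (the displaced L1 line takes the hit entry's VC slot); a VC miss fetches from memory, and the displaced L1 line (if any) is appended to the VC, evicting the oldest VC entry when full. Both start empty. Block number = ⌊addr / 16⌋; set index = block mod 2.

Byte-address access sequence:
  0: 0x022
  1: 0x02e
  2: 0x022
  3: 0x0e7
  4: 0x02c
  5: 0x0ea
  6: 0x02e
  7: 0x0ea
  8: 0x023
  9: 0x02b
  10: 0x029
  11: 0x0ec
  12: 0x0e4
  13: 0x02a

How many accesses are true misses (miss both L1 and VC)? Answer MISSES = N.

MISSES = 2

  [0] addr=0x22 blk=2 s=0: MISS | VC []
  [1] addr=0x2e blk=2 s=0: L1-HIT | VC []
  [2] addr=0x22 blk=2 s=0: L1-HIT | VC []
  [3] addr=0xe7 blk=14 s=0: MISS | VC [2]
  [4] addr=0x2c blk=2 s=0: VC-HIT | VC [14]
  [5] addr=0xea blk=14 s=0: VC-HIT | VC [2]
  [6] addr=0x2e blk=2 s=0: VC-HIT | VC [14]
  [7] addr=0xea blk=14 s=0: VC-HIT | VC [2]
  [8] addr=0x23 blk=2 s=0: VC-HIT | VC [14]
  [9] addr=0x2b blk=2 s=0: L1-HIT | VC [14]
  [10] addr=0x29 blk=2 s=0: L1-HIT | VC [14]
  [11] addr=0xec blk=14 s=0: VC-HIT | VC [2]
  [12] addr=0xe4 blk=14 s=0: L1-HIT | VC [2]
  [13] addr=0x2a blk=2 s=0: VC-HIT | VC [14]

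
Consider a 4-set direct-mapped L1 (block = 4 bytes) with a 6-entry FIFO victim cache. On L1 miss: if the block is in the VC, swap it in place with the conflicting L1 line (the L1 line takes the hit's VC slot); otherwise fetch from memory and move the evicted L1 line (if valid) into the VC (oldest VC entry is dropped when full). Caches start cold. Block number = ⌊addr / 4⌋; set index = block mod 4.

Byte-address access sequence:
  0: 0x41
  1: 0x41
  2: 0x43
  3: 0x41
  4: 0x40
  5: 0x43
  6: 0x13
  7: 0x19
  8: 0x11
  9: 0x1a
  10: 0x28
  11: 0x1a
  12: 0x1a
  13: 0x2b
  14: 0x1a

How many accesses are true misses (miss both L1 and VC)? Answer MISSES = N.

#0 0x41→b16/s0 MISS; vc=[]
#1 0x41→b16/s0 L1-HIT; vc=[]
#2 0x43→b16/s0 L1-HIT; vc=[]
#3 0x41→b16/s0 L1-HIT; vc=[]
#4 0x40→b16/s0 L1-HIT; vc=[]
#5 0x43→b16/s0 L1-HIT; vc=[]
#6 0x13→b4/s0 MISS; vc=[16]
#7 0x19→b6/s2 MISS; vc=[16]
#8 0x11→b4/s0 L1-HIT; vc=[16]
#9 0x1a→b6/s2 L1-HIT; vc=[16]
#10 0x28→b10/s2 MISS; vc=[16,6]
#11 0x1a→b6/s2 VC-HIT; vc=[16,10]
#12 0x1a→b6/s2 L1-HIT; vc=[16,10]
#13 0x2b→b10/s2 VC-HIT; vc=[16,6]
#14 0x1a→b6/s2 VC-HIT; vc=[16,10]

MISSES = 4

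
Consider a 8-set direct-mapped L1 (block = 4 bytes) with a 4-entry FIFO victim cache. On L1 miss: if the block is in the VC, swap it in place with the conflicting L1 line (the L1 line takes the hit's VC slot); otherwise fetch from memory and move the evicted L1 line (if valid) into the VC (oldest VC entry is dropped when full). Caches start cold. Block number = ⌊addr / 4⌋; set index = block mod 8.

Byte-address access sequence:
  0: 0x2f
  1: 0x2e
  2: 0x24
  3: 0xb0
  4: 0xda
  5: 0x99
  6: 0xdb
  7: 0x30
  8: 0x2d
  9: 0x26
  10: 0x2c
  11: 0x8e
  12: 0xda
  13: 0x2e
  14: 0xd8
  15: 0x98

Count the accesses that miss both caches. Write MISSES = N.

MISSES = 7

  [0] addr=0x2f blk=11 s=3: MISS | VC []
  [1] addr=0x2e blk=11 s=3: L1-HIT | VC []
  [2] addr=0x24 blk=9 s=1: MISS | VC []
  [3] addr=0xb0 blk=44 s=4: MISS | VC []
  [4] addr=0xda blk=54 s=6: MISS | VC []
  [5] addr=0x99 blk=38 s=6: MISS | VC [54]
  [6] addr=0xdb blk=54 s=6: VC-HIT | VC [38]
  [7] addr=0x30 blk=12 s=4: MISS | VC [38, 44]
  [8] addr=0x2d blk=11 s=3: L1-HIT | VC [38, 44]
  [9] addr=0x26 blk=9 s=1: L1-HIT | VC [38, 44]
  [10] addr=0x2c blk=11 s=3: L1-HIT | VC [38, 44]
  [11] addr=0x8e blk=35 s=3: MISS | VC [38, 44, 11]
  [12] addr=0xda blk=54 s=6: L1-HIT | VC [38, 44, 11]
  [13] addr=0x2e blk=11 s=3: VC-HIT | VC [38, 44, 35]
  [14] addr=0xd8 blk=54 s=6: L1-HIT | VC [38, 44, 35]
  [15] addr=0x98 blk=38 s=6: VC-HIT | VC [54, 44, 35]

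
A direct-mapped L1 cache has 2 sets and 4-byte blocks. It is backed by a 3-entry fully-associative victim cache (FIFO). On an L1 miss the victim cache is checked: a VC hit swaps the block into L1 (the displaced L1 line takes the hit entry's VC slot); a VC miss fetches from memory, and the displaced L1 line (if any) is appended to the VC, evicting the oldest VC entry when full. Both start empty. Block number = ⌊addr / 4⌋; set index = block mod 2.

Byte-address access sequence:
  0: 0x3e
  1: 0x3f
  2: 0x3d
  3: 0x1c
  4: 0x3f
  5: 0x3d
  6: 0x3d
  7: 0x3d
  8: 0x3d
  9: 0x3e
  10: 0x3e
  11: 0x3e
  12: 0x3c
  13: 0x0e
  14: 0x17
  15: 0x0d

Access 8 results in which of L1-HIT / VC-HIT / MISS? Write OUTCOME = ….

0: 0x3e (blk 15, set 1) → MISS  vc=[]
1: 0x3f (blk 15, set 1) → L1-HIT  vc=[]
2: 0x3d (blk 15, set 1) → L1-HIT  vc=[]
3: 0x1c (blk 7, set 1) → MISS  vc=[15]
4: 0x3f (blk 15, set 1) → VC-HIT  vc=[7]
5: 0x3d (blk 15, set 1) → L1-HIT  vc=[7]
6: 0x3d (blk 15, set 1) → L1-HIT  vc=[7]
7: 0x3d (blk 15, set 1) → L1-HIT  vc=[7]
8: 0x3d (blk 15, set 1) → L1-HIT  vc=[7]
9: 0x3e (blk 15, set 1) → L1-HIT  vc=[7]
10: 0x3e (blk 15, set 1) → L1-HIT  vc=[7]
11: 0x3e (blk 15, set 1) → L1-HIT  vc=[7]
12: 0x3c (blk 15, set 1) → L1-HIT  vc=[7]
13: 0xe (blk 3, set 1) → MISS  vc=[7, 15]
14: 0x17 (blk 5, set 1) → MISS  vc=[7, 15, 3]
15: 0xd (blk 3, set 1) → VC-HIT  vc=[7, 15, 5]

OUTCOME = L1-HIT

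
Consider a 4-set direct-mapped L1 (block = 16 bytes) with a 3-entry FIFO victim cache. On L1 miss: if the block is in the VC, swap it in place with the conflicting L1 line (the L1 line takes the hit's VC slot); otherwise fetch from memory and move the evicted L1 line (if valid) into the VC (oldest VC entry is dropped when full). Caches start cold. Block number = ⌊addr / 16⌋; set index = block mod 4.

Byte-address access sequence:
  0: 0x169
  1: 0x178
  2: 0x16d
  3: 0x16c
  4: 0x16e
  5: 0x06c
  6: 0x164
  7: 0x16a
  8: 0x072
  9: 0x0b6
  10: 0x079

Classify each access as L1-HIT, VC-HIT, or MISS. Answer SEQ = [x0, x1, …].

SEQ = [MISS, MISS, L1-HIT, L1-HIT, L1-HIT, MISS, VC-HIT, L1-HIT, MISS, MISS, VC-HIT]

#0 0x169→b22/s2 MISS; vc=[]
#1 0x178→b23/s3 MISS; vc=[]
#2 0x16d→b22/s2 L1-HIT; vc=[]
#3 0x16c→b22/s2 L1-HIT; vc=[]
#4 0x16e→b22/s2 L1-HIT; vc=[]
#5 0x6c→b6/s2 MISS; vc=[22]
#6 0x164→b22/s2 VC-HIT; vc=[6]
#7 0x16a→b22/s2 L1-HIT; vc=[6]
#8 0x72→b7/s3 MISS; vc=[6,23]
#9 0xb6→b11/s3 MISS; vc=[6,23,7]
#10 0x79→b7/s3 VC-HIT; vc=[6,23,11]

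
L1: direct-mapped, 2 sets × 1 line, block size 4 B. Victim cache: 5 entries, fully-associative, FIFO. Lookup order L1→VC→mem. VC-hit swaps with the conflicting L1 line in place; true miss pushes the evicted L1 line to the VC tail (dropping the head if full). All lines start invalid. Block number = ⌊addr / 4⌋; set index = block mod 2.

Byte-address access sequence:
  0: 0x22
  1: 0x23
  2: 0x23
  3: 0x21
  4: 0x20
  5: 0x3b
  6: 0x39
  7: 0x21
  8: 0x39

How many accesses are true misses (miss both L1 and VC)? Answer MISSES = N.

MISSES = 2

0: 0x22 (blk 8, set 0) → MISS  vc=[]
1: 0x23 (blk 8, set 0) → L1-HIT  vc=[]
2: 0x23 (blk 8, set 0) → L1-HIT  vc=[]
3: 0x21 (blk 8, set 0) → L1-HIT  vc=[]
4: 0x20 (blk 8, set 0) → L1-HIT  vc=[]
5: 0x3b (blk 14, set 0) → MISS  vc=[8]
6: 0x39 (blk 14, set 0) → L1-HIT  vc=[8]
7: 0x21 (blk 8, set 0) → VC-HIT  vc=[14]
8: 0x39 (blk 14, set 0) → VC-HIT  vc=[8]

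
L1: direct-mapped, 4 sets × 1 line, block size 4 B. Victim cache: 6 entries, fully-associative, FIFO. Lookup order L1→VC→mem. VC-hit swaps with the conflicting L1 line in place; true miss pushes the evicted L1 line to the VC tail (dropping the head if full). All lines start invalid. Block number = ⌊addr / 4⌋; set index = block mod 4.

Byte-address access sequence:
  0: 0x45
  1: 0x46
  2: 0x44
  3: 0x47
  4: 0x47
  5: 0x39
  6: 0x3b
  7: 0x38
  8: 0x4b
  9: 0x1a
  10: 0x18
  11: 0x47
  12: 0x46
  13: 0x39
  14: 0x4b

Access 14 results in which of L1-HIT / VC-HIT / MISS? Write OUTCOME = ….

0: 0x45 (blk 17, set 1) → MISS  vc=[]
1: 0x46 (blk 17, set 1) → L1-HIT  vc=[]
2: 0x44 (blk 17, set 1) → L1-HIT  vc=[]
3: 0x47 (blk 17, set 1) → L1-HIT  vc=[]
4: 0x47 (blk 17, set 1) → L1-HIT  vc=[]
5: 0x39 (blk 14, set 2) → MISS  vc=[]
6: 0x3b (blk 14, set 2) → L1-HIT  vc=[]
7: 0x38 (blk 14, set 2) → L1-HIT  vc=[]
8: 0x4b (blk 18, set 2) → MISS  vc=[14]
9: 0x1a (blk 6, set 2) → MISS  vc=[14, 18]
10: 0x18 (blk 6, set 2) → L1-HIT  vc=[14, 18]
11: 0x47 (blk 17, set 1) → L1-HIT  vc=[14, 18]
12: 0x46 (blk 17, set 1) → L1-HIT  vc=[14, 18]
13: 0x39 (blk 14, set 2) → VC-HIT  vc=[6, 18]
14: 0x4b (blk 18, set 2) → VC-HIT  vc=[6, 14]

OUTCOME = VC-HIT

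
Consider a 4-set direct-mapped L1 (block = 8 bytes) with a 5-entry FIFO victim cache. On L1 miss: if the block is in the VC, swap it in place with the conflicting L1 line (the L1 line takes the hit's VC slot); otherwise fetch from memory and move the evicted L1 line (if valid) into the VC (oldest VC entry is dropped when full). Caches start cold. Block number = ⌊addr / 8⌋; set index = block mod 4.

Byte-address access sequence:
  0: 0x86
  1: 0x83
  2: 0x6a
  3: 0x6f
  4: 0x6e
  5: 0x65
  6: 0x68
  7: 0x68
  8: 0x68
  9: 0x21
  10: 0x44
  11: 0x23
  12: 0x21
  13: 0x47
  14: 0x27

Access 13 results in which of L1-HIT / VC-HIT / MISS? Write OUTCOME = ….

OUTCOME = VC-HIT

#0 0x86→b16/s0 MISS; vc=[]
#1 0x83→b16/s0 L1-HIT; vc=[]
#2 0x6a→b13/s1 MISS; vc=[]
#3 0x6f→b13/s1 L1-HIT; vc=[]
#4 0x6e→b13/s1 L1-HIT; vc=[]
#5 0x65→b12/s0 MISS; vc=[16]
#6 0x68→b13/s1 L1-HIT; vc=[16]
#7 0x68→b13/s1 L1-HIT; vc=[16]
#8 0x68→b13/s1 L1-HIT; vc=[16]
#9 0x21→b4/s0 MISS; vc=[16,12]
#10 0x44→b8/s0 MISS; vc=[16,12,4]
#11 0x23→b4/s0 VC-HIT; vc=[16,12,8]
#12 0x21→b4/s0 L1-HIT; vc=[16,12,8]
#13 0x47→b8/s0 VC-HIT; vc=[16,12,4]
#14 0x27→b4/s0 VC-HIT; vc=[16,12,8]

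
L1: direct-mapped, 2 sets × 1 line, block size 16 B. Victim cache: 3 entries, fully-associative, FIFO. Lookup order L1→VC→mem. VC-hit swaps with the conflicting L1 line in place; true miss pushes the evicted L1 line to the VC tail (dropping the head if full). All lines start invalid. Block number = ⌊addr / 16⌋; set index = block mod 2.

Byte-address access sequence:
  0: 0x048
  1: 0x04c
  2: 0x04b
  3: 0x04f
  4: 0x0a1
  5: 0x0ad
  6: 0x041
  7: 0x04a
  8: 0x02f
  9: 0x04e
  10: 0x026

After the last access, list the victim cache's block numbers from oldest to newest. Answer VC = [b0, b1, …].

#0 0x48→b4/s0 MISS; vc=[]
#1 0x4c→b4/s0 L1-HIT; vc=[]
#2 0x4b→b4/s0 L1-HIT; vc=[]
#3 0x4f→b4/s0 L1-HIT; vc=[]
#4 0xa1→b10/s0 MISS; vc=[4]
#5 0xad→b10/s0 L1-HIT; vc=[4]
#6 0x41→b4/s0 VC-HIT; vc=[10]
#7 0x4a→b4/s0 L1-HIT; vc=[10]
#8 0x2f→b2/s0 MISS; vc=[10,4]
#9 0x4e→b4/s0 VC-HIT; vc=[10,2]
#10 0x26→b2/s0 VC-HIT; vc=[10,4]

VC = [10, 4]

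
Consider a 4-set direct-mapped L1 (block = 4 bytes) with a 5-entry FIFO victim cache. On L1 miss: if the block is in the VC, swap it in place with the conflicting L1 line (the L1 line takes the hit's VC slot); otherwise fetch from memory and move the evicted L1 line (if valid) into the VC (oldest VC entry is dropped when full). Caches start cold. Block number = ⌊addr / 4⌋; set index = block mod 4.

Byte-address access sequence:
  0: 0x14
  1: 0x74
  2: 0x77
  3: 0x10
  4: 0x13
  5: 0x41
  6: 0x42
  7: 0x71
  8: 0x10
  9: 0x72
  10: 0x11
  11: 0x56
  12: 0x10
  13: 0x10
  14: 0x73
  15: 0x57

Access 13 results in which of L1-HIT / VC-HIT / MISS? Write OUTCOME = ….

#0 0x14→b5/s1 MISS; vc=[]
#1 0x74→b29/s1 MISS; vc=[5]
#2 0x77→b29/s1 L1-HIT; vc=[5]
#3 0x10→b4/s0 MISS; vc=[5]
#4 0x13→b4/s0 L1-HIT; vc=[5]
#5 0x41→b16/s0 MISS; vc=[5,4]
#6 0x42→b16/s0 L1-HIT; vc=[5,4]
#7 0x71→b28/s0 MISS; vc=[5,4,16]
#8 0x10→b4/s0 VC-HIT; vc=[5,28,16]
#9 0x72→b28/s0 VC-HIT; vc=[5,4,16]
#10 0x11→b4/s0 VC-HIT; vc=[5,28,16]
#11 0x56→b21/s1 MISS; vc=[5,28,16,29]
#12 0x10→b4/s0 L1-HIT; vc=[5,28,16,29]
#13 0x10→b4/s0 L1-HIT; vc=[5,28,16,29]
#14 0x73→b28/s0 VC-HIT; vc=[5,4,16,29]
#15 0x57→b21/s1 L1-HIT; vc=[5,4,16,29]

OUTCOME = L1-HIT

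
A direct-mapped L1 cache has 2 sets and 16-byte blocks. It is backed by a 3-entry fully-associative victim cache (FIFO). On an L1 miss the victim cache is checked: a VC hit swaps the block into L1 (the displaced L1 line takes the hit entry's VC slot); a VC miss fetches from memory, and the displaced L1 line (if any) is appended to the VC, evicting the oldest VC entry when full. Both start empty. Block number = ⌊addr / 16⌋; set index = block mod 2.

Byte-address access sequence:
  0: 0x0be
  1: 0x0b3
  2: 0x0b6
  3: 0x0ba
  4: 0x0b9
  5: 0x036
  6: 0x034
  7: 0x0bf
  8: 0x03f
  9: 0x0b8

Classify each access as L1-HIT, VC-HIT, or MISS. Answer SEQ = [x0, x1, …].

SEQ = [MISS, L1-HIT, L1-HIT, L1-HIT, L1-HIT, MISS, L1-HIT, VC-HIT, VC-HIT, VC-HIT]

#0 0xbe→b11/s1 MISS; vc=[]
#1 0xb3→b11/s1 L1-HIT; vc=[]
#2 0xb6→b11/s1 L1-HIT; vc=[]
#3 0xba→b11/s1 L1-HIT; vc=[]
#4 0xb9→b11/s1 L1-HIT; vc=[]
#5 0x36→b3/s1 MISS; vc=[11]
#6 0x34→b3/s1 L1-HIT; vc=[11]
#7 0xbf→b11/s1 VC-HIT; vc=[3]
#8 0x3f→b3/s1 VC-HIT; vc=[11]
#9 0xb8→b11/s1 VC-HIT; vc=[3]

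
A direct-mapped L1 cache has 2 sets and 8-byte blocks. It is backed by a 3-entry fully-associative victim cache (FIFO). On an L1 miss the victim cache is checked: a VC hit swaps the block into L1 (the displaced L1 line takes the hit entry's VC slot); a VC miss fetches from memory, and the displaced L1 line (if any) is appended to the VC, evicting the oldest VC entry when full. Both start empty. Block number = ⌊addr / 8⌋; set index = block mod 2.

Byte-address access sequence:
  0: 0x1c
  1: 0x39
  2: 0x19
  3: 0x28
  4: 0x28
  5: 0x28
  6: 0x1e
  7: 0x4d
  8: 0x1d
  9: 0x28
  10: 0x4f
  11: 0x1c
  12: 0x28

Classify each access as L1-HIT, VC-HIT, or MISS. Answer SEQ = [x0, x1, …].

#0 0x1c→b3/s1 MISS; vc=[]
#1 0x39→b7/s1 MISS; vc=[3]
#2 0x19→b3/s1 VC-HIT; vc=[7]
#3 0x28→b5/s1 MISS; vc=[7,3]
#4 0x28→b5/s1 L1-HIT; vc=[7,3]
#5 0x28→b5/s1 L1-HIT; vc=[7,3]
#6 0x1e→b3/s1 VC-HIT; vc=[7,5]
#7 0x4d→b9/s1 MISS; vc=[7,5,3]
#8 0x1d→b3/s1 VC-HIT; vc=[7,5,9]
#9 0x28→b5/s1 VC-HIT; vc=[7,3,9]
#10 0x4f→b9/s1 VC-HIT; vc=[7,3,5]
#11 0x1c→b3/s1 VC-HIT; vc=[7,9,5]
#12 0x28→b5/s1 VC-HIT; vc=[7,9,3]

SEQ = [MISS, MISS, VC-HIT, MISS, L1-HIT, L1-HIT, VC-HIT, MISS, VC-HIT, VC-HIT, VC-HIT, VC-HIT, VC-HIT]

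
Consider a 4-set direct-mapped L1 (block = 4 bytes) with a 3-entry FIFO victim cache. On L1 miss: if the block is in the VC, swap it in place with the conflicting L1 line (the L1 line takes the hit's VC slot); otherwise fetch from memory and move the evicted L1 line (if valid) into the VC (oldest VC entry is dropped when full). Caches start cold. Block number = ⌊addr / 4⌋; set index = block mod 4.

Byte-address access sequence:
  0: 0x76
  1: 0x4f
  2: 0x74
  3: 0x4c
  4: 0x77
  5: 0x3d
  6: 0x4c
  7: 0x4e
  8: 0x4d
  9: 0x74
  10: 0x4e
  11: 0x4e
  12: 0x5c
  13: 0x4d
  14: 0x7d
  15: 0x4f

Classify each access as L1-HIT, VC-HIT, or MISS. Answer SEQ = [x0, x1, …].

0: 0x76 (blk 29, set 1) → MISS  vc=[]
1: 0x4f (blk 19, set 3) → MISS  vc=[]
2: 0x74 (blk 29, set 1) → L1-HIT  vc=[]
3: 0x4c (blk 19, set 3) → L1-HIT  vc=[]
4: 0x77 (blk 29, set 1) → L1-HIT  vc=[]
5: 0x3d (blk 15, set 3) → MISS  vc=[19]
6: 0x4c (blk 19, set 3) → VC-HIT  vc=[15]
7: 0x4e (blk 19, set 3) → L1-HIT  vc=[15]
8: 0x4d (blk 19, set 3) → L1-HIT  vc=[15]
9: 0x74 (blk 29, set 1) → L1-HIT  vc=[15]
10: 0x4e (blk 19, set 3) → L1-HIT  vc=[15]
11: 0x4e (blk 19, set 3) → L1-HIT  vc=[15]
12: 0x5c (blk 23, set 3) → MISS  vc=[15, 19]
13: 0x4d (blk 19, set 3) → VC-HIT  vc=[15, 23]
14: 0x7d (blk 31, set 3) → MISS  vc=[15, 23, 19]
15: 0x4f (blk 19, set 3) → VC-HIT  vc=[15, 23, 31]

SEQ = [MISS, MISS, L1-HIT, L1-HIT, L1-HIT, MISS, VC-HIT, L1-HIT, L1-HIT, L1-HIT, L1-HIT, L1-HIT, MISS, VC-HIT, MISS, VC-HIT]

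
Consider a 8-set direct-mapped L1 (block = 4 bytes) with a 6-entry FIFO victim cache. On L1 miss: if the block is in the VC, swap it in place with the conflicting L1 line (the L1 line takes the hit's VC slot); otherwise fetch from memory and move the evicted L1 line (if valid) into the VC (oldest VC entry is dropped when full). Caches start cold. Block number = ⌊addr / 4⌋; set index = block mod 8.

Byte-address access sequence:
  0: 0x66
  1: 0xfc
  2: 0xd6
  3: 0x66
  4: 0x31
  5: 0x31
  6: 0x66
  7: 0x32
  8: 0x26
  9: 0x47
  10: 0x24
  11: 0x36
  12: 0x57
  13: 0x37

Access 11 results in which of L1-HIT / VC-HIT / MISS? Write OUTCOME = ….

0: 0x66 (blk 25, set 1) → MISS  vc=[]
1: 0xfc (blk 63, set 7) → MISS  vc=[]
2: 0xd6 (blk 53, set 5) → MISS  vc=[]
3: 0x66 (blk 25, set 1) → L1-HIT  vc=[]
4: 0x31 (blk 12, set 4) → MISS  vc=[]
5: 0x31 (blk 12, set 4) → L1-HIT  vc=[]
6: 0x66 (blk 25, set 1) → L1-HIT  vc=[]
7: 0x32 (blk 12, set 4) → L1-HIT  vc=[]
8: 0x26 (blk 9, set 1) → MISS  vc=[25]
9: 0x47 (blk 17, set 1) → MISS  vc=[25, 9]
10: 0x24 (blk 9, set 1) → VC-HIT  vc=[25, 17]
11: 0x36 (blk 13, set 5) → MISS  vc=[25, 17, 53]
12: 0x57 (blk 21, set 5) → MISS  vc=[25, 17, 53, 13]
13: 0x37 (blk 13, set 5) → VC-HIT  vc=[25, 17, 53, 21]

OUTCOME = MISS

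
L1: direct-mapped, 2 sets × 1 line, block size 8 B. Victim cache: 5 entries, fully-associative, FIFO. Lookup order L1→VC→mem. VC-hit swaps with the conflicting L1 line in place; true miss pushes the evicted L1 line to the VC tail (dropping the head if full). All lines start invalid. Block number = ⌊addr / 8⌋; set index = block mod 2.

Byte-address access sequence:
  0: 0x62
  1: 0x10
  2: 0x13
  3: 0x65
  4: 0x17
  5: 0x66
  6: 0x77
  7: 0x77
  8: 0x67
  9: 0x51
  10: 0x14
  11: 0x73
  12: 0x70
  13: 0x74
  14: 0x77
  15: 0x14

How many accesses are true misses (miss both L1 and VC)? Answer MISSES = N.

0: 0x62 (blk 12, set 0) → MISS  vc=[]
1: 0x10 (blk 2, set 0) → MISS  vc=[12]
2: 0x13 (blk 2, set 0) → L1-HIT  vc=[12]
3: 0x65 (blk 12, set 0) → VC-HIT  vc=[2]
4: 0x17 (blk 2, set 0) → VC-HIT  vc=[12]
5: 0x66 (blk 12, set 0) → VC-HIT  vc=[2]
6: 0x77 (blk 14, set 0) → MISS  vc=[2, 12]
7: 0x77 (blk 14, set 0) → L1-HIT  vc=[2, 12]
8: 0x67 (blk 12, set 0) → VC-HIT  vc=[2, 14]
9: 0x51 (blk 10, set 0) → MISS  vc=[2, 14, 12]
10: 0x14 (blk 2, set 0) → VC-HIT  vc=[10, 14, 12]
11: 0x73 (blk 14, set 0) → VC-HIT  vc=[10, 2, 12]
12: 0x70 (blk 14, set 0) → L1-HIT  vc=[10, 2, 12]
13: 0x74 (blk 14, set 0) → L1-HIT  vc=[10, 2, 12]
14: 0x77 (blk 14, set 0) → L1-HIT  vc=[10, 2, 12]
15: 0x14 (blk 2, set 0) → VC-HIT  vc=[10, 14, 12]

MISSES = 4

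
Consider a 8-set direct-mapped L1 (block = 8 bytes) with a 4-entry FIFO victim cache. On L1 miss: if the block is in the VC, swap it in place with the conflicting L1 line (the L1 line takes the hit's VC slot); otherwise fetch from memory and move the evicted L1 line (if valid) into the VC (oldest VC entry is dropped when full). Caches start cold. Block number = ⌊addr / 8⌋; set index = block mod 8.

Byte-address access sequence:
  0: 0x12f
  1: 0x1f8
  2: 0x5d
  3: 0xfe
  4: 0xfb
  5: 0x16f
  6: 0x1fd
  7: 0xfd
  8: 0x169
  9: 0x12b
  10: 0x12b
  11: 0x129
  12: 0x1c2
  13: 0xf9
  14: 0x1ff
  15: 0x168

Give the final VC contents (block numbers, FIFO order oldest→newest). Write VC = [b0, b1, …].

  [0] addr=0x12f blk=37 s=5: MISS | VC []
  [1] addr=0x1f8 blk=63 s=7: MISS | VC []
  [2] addr=0x5d blk=11 s=3: MISS | VC []
  [3] addr=0xfe blk=31 s=7: MISS | VC [63]
  [4] addr=0xfb blk=31 s=7: L1-HIT | VC [63]
  [5] addr=0x16f blk=45 s=5: MISS | VC [63, 37]
  [6] addr=0x1fd blk=63 s=7: VC-HIT | VC [31, 37]
  [7] addr=0xfd blk=31 s=7: VC-HIT | VC [63, 37]
  [8] addr=0x169 blk=45 s=5: L1-HIT | VC [63, 37]
  [9] addr=0x12b blk=37 s=5: VC-HIT | VC [63, 45]
  [10] addr=0x12b blk=37 s=5: L1-HIT | VC [63, 45]
  [11] addr=0x129 blk=37 s=5: L1-HIT | VC [63, 45]
  [12] addr=0x1c2 blk=56 s=0: MISS | VC [63, 45]
  [13] addr=0xf9 blk=31 s=7: L1-HIT | VC [63, 45]
  [14] addr=0x1ff blk=63 s=7: VC-HIT | VC [31, 45]
  [15] addr=0x168 blk=45 s=5: VC-HIT | VC [31, 37]

VC = [31, 37]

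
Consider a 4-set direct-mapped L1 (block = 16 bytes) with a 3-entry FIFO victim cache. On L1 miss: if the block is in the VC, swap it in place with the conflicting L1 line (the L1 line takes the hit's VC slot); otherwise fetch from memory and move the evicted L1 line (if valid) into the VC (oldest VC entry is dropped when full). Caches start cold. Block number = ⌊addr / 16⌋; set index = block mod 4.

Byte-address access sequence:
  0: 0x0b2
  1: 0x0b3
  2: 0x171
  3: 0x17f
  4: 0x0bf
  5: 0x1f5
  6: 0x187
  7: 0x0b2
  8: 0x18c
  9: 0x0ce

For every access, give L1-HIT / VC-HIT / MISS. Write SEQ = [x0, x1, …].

#0 0xb2→b11/s3 MISS; vc=[]
#1 0xb3→b11/s3 L1-HIT; vc=[]
#2 0x171→b23/s3 MISS; vc=[11]
#3 0x17f→b23/s3 L1-HIT; vc=[11]
#4 0xbf→b11/s3 VC-HIT; vc=[23]
#5 0x1f5→b31/s3 MISS; vc=[23,11]
#6 0x187→b24/s0 MISS; vc=[23,11]
#7 0xb2→b11/s3 VC-HIT; vc=[23,31]
#8 0x18c→b24/s0 L1-HIT; vc=[23,31]
#9 0xce→b12/s0 MISS; vc=[23,31,24]

SEQ = [MISS, L1-HIT, MISS, L1-HIT, VC-HIT, MISS, MISS, VC-HIT, L1-HIT, MISS]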